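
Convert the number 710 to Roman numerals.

Convert 710 to Roman numerals:
  710 contains 1×500 (D)
  210 contains 2×100 (CC)
  10 contains 1×10 (X)

DCCX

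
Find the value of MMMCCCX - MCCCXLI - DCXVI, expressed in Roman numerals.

MMMCCCX = 3310, MCCCXLI = 1341, DCXVI = 616
3310 - 1341 = 1969
1969 - 616 = 1353

MCCCLIII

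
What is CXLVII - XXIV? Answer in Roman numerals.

CXLVII = 147
XXIV = 24
147 - 24 = 123

CXXIII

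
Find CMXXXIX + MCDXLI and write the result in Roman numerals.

CMXXXIX = 939
MCDXLI = 1441
939 + 1441 = 2380

MMCCCLXXX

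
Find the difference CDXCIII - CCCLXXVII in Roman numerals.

CDXCIII = 493
CCCLXXVII = 377
493 - 377 = 116

CXVI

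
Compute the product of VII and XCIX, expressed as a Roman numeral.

VII = 7
XCIX = 99
7 × 99 = 693

DCXCIII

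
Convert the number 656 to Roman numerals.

Convert 656 to Roman numerals:
  656 contains 1×500 (D)
  156 contains 1×100 (C)
  56 contains 1×50 (L)
  6 contains 1×5 (V)
  1 contains 1×1 (I)

DCLVI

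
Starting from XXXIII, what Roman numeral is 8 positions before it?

XXXIII = 33
33 - 8 = 25

XXV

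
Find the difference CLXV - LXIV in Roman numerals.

CLXV = 165
LXIV = 64
165 - 64 = 101

CI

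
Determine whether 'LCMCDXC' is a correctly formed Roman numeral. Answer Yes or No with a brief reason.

'LCMCDXC': Invalid subtractive combination: LC

No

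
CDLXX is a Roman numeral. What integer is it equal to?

CDLXX: CD=400, L=50, X=10, X=10
400 + 50 + 10 + 10 = 470

470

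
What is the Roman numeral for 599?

Convert 599 to Roman numerals:
  599 contains 1×500 (D)
  99 contains 1×90 (XC)
  9 contains 1×9 (IX)

DXCIX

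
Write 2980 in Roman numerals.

Convert 2980 to Roman numerals:
  2980 contains 2×1000 (MM)
  980 contains 1×900 (CM)
  80 contains 1×50 (L)
  30 contains 3×10 (XXX)

MMCMLXXX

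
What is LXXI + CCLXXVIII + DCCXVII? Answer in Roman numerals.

LXXI = 71, CCLXXVIII = 278, DCCXVII = 717
71 + 278 = 349
349 + 717 = 1066

MLXVI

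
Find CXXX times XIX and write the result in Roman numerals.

CXXX = 130
XIX = 19
130 × 19 = 2470

MMCDLXX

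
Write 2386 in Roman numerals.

Convert 2386 to Roman numerals:
  2386 contains 2×1000 (MM)
  386 contains 3×100 (CCC)
  86 contains 1×50 (L)
  36 contains 3×10 (XXX)
  6 contains 1×5 (V)
  1 contains 1×1 (I)

MMCCCLXXXVI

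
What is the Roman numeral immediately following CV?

CV = 105, so the next integer is 105 + 1 = 106

CVI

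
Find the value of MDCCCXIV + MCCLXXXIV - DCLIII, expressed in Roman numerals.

MDCCCXIV = 1814, MCCLXXXIV = 1284, DCLIII = 653
1814 + 1284 = 3098
3098 - 653 = 2445

MMCDXLV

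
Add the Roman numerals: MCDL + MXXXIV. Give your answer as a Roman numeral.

MCDL = 1450
MXXXIV = 1034
1450 + 1034 = 2484

MMCDLXXXIV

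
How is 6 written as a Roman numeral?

Convert 6 to Roman numerals:
  6 contains 1×5 (V)
  1 contains 1×1 (I)

VI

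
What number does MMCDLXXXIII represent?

MMCDLXXXIII: M=1000, M=1000, CD=400, L=50, X=10, X=10, X=10, I=1, I=1, I=1
1000 + 1000 + 400 + 50 + 10 + 10 + 10 + 1 + 1 + 1 = 2483

2483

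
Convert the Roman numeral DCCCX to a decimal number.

DCCCX: D=500, C=100, C=100, C=100, X=10
500 + 100 + 100 + 100 + 10 = 810

810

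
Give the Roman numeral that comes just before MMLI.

MMLI = 2051, so the previous integer is 2051 - 1 = 2050

MML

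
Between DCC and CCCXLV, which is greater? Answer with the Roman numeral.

DCC = 700
CCCXLV = 345
700 is larger

DCC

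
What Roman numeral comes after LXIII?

LXIII = 63, so the next integer is 63 + 1 = 64

LXIV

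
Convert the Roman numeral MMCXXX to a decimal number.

MMCXXX: M=1000, M=1000, C=100, X=10, X=10, X=10
1000 + 1000 + 100 + 10 + 10 + 10 = 2130

2130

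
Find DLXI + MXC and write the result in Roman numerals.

DLXI = 561
MXC = 1090
561 + 1090 = 1651

MDCLI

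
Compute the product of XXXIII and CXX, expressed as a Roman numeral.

XXXIII = 33
CXX = 120
33 × 120 = 3960

MMMCMLX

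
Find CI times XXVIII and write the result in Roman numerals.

CI = 101
XXVIII = 28
101 × 28 = 2828

MMDCCCXXVIII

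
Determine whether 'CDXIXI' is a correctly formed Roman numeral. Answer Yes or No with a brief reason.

'CDXIXI': I cannot come right after the subtractive pair IX: once I is subtracted in IX, the next symbol must be smaller than I

No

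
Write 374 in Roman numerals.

Convert 374 to Roman numerals:
  374 contains 3×100 (CCC)
  74 contains 1×50 (L)
  24 contains 2×10 (XX)
  4 contains 1×4 (IV)

CCCLXXIV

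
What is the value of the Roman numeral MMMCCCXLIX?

MMMCCCXLIX: M=1000, M=1000, M=1000, C=100, C=100, C=100, XL=40, IX=9
1000 + 1000 + 1000 + 100 + 100 + 100 + 40 + 9 = 3349

3349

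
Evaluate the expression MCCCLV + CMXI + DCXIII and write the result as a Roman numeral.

MCCCLV = 1355, CMXI = 911, DCXIII = 613
1355 + 911 = 2266
2266 + 613 = 2879

MMDCCCLXXIX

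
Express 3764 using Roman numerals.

Convert 3764 to Roman numerals:
  3764 contains 3×1000 (MMM)
  764 contains 1×500 (D)
  264 contains 2×100 (CC)
  64 contains 1×50 (L)
  14 contains 1×10 (X)
  4 contains 1×4 (IV)

MMMDCCLXIV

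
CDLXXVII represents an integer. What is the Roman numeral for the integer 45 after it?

CDLXXVII = 477
477 + 45 = 522

DXXII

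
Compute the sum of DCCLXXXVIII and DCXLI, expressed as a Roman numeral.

DCCLXXXVIII = 788
DCXLI = 641
788 + 641 = 1429

MCDXXIX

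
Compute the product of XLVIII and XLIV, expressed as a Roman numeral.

XLVIII = 48
XLIV = 44
48 × 44 = 2112

MMCXII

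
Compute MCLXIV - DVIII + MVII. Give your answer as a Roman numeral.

MCLXIV = 1164, DVIII = 508, MVII = 1007
1164 - 508 = 656
656 + 1007 = 1663

MDCLXIII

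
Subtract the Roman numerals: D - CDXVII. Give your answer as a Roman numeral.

D = 500
CDXVII = 417
500 - 417 = 83

LXXXIII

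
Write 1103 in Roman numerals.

Convert 1103 to Roman numerals:
  1103 contains 1×1000 (M)
  103 contains 1×100 (C)
  3 contains 3×1 (III)

MCIII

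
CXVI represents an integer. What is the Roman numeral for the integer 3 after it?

CXVI = 116
116 + 3 = 119

CXIX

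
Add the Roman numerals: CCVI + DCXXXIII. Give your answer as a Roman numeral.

CCVI = 206
DCXXXIII = 633
206 + 633 = 839

DCCCXXXIX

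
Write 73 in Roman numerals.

Convert 73 to Roman numerals:
  73 contains 1×50 (L)
  23 contains 2×10 (XX)
  3 contains 3×1 (III)

LXXIII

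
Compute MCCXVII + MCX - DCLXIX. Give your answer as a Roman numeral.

MCCXVII = 1217, MCX = 1110, DCLXIX = 669
1217 + 1110 = 2327
2327 - 669 = 1658

MDCLVIII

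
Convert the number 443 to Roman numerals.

Convert 443 to Roman numerals:
  443 contains 1×400 (CD)
  43 contains 1×40 (XL)
  3 contains 3×1 (III)

CDXLIII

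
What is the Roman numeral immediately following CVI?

CVI = 106; next is 107

CVII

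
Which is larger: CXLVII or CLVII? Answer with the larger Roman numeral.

CXLVII = 147
CLVII = 157
157 is larger

CLVII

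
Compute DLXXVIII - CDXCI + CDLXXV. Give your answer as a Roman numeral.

DLXXVIII = 578, CDXCI = 491, CDLXXV = 475
578 - 491 = 87
87 + 475 = 562

DLXII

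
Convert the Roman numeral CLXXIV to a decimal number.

CLXXIV: C=100, L=50, X=10, X=10, IV=4
100 + 50 + 10 + 10 + 4 = 174

174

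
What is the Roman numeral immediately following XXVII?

XXVII = 27, so the next integer is 27 + 1 = 28

XXVIII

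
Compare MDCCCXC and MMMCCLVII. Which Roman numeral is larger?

MDCCCXC = 1890
MMMCCLVII = 3257
3257 is larger

MMMCCLVII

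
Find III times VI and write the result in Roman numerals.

III = 3
VI = 6
3 × 6 = 18

XVIII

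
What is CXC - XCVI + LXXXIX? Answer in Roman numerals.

CXC = 190, XCVI = 96, LXXXIX = 89
190 - 96 = 94
94 + 89 = 183

CLXXXIII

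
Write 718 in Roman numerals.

Convert 718 to Roman numerals:
  718 contains 1×500 (D)
  218 contains 2×100 (CC)
  18 contains 1×10 (X)
  8 contains 1×5 (V)
  3 contains 3×1 (III)

DCCXVIII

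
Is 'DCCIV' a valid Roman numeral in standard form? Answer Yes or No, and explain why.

'DCCIV': Check the rules: uses only the symbols I, V, X, L, C, D, M; no symbol is repeated more than three times in a row; V, L and D each appear at most once; the only place a smaller symbol precedes a larger one is the allowed subtractive pair IV, the symbol right after such a pair (if any) is smaller than the pair's first symbol, and otherwise the values never increase from left to right. Value: D (500) + C (100) + C (100) + IV (4) = 704. So it is a valid standard Roman numeral.

Yes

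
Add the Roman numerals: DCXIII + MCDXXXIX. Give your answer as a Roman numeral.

DCXIII = 613
MCDXXXIX = 1439
613 + 1439 = 2052

MMLII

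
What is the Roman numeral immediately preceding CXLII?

CXLII = 142; previous is 141

CXLI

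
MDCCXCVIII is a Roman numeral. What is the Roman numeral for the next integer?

MDCCXCVIII = 1798; next is 1799

MDCCXCIX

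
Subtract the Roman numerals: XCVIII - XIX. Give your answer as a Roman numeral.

XCVIII = 98
XIX = 19
98 - 19 = 79

LXXIX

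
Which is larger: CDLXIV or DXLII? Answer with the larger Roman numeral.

CDLXIV = 464
DXLII = 542
542 is larger

DXLII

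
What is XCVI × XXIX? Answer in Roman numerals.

XCVI = 96
XXIX = 29
96 × 29 = 2784

MMDCCLXXXIV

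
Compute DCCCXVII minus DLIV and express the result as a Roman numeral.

DCCCXVII = 817
DLIV = 554
817 - 554 = 263

CCLXIII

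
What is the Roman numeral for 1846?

Convert 1846 to Roman numerals:
  1846 contains 1×1000 (M)
  846 contains 1×500 (D)
  346 contains 3×100 (CCC)
  46 contains 1×40 (XL)
  6 contains 1×5 (V)
  1 contains 1×1 (I)

MDCCCXLVI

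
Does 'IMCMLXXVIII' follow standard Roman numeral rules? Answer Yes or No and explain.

'IMCMLXXVIII': Invalid subtractive combination: IM

No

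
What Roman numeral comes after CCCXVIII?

CCCXVIII = 318, so the next integer is 318 + 1 = 319

CCCXIX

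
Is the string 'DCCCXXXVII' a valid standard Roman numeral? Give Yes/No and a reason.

'DCCCXXXVII': Check the rules: uses only the symbols I, V, X, L, C, D, M; no symbol is repeated more than three times in a row; V, L and D each appear at most once; no smaller symbol precedes a larger one (values never increase from left to right). Value: D (500) + C (100) + C (100) + C (100) + X (10) + X (10) + X (10) + V (5) + I (1) + I (1) = 837. So it is a valid standard Roman numeral.

Yes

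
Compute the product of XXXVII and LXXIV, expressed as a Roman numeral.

XXXVII = 37
LXXIV = 74
37 × 74 = 2738

MMDCCXXXVIII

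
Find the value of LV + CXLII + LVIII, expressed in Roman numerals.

LV = 55, CXLII = 142, LVIII = 58
55 + 142 = 197
197 + 58 = 255

CCLV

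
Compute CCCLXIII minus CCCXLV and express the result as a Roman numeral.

CCCLXIII = 363
CCCXLV = 345
363 - 345 = 18

XVIII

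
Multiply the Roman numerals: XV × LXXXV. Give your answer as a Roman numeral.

XV = 15
LXXXV = 85
15 × 85 = 1275

MCCLXXV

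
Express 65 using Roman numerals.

Convert 65 to Roman numerals:
  65 contains 1×50 (L)
  15 contains 1×10 (X)
  5 contains 1×5 (V)

LXV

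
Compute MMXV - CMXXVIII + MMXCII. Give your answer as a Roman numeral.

MMXV = 2015, CMXXVIII = 928, MMXCII = 2092
2015 - 928 = 1087
1087 + 2092 = 3179

MMMCLXXIX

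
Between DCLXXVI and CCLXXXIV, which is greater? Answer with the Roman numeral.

DCLXXVI = 676
CCLXXXIV = 284
676 is larger

DCLXXVI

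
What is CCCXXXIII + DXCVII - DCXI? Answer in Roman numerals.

CCCXXXIII = 333, DXCVII = 597, DCXI = 611
333 + 597 = 930
930 - 611 = 319

CCCXIX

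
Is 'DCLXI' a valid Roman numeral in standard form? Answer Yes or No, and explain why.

'DCLXI': Check the rules: uses only the symbols I, V, X, L, C, D, M; no symbol is repeated more than three times in a row; V, L and D each appear at most once; no smaller symbol precedes a larger one (values never increase from left to right). Value: D (500) + C (100) + L (50) + X (10) + I (1) = 661. So it is a valid standard Roman numeral.

Yes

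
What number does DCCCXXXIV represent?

DCCCXXXIV: D=500, C=100, C=100, C=100, X=10, X=10, X=10, IV=4
500 + 100 + 100 + 100 + 10 + 10 + 10 + 4 = 834

834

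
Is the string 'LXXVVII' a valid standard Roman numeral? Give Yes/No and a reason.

'LXXVVII': V should not appear more than once

No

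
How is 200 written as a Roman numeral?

Convert 200 to Roman numerals:
  200 contains 2×100 (CC)

CC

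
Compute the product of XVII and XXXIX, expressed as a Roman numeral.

XVII = 17
XXXIX = 39
17 × 39 = 663

DCLXIII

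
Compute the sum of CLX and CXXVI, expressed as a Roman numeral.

CLX = 160
CXXVI = 126
160 + 126 = 286

CCLXXXVI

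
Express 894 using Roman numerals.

Convert 894 to Roman numerals:
  894 contains 1×500 (D)
  394 contains 3×100 (CCC)
  94 contains 1×90 (XC)
  4 contains 1×4 (IV)

DCCCXCIV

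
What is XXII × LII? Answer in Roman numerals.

XXII = 22
LII = 52
22 × 52 = 1144

MCXLIV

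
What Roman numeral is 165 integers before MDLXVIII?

MDLXVIII = 1568
1568 - 165 = 1403

MCDIII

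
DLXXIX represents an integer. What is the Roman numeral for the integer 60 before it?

DLXXIX = 579
579 - 60 = 519

DXIX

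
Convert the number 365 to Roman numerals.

Convert 365 to Roman numerals:
  365 contains 3×100 (CCC)
  65 contains 1×50 (L)
  15 contains 1×10 (X)
  5 contains 1×5 (V)

CCCLXV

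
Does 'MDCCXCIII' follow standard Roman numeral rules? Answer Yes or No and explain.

'MDCCXCIII': Check the rules: uses only the symbols I, V, X, L, C, D, M; no symbol is repeated more than three times in a row; V, L and D each appear at most once; the only place a smaller symbol precedes a larger one is the allowed subtractive pair XC, the symbol right after such a pair (if any) is smaller than the pair's first symbol, and otherwise the values never increase from left to right. Value: M (1000) + D (500) + C (100) + C (100) + XC (90) + I (1) + I (1) + I (1) = 1793. So it is a valid standard Roman numeral.

Yes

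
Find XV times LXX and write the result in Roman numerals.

XV = 15
LXX = 70
15 × 70 = 1050

ML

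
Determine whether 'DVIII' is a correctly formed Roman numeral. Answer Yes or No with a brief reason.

'DVIII': Check the rules: uses only the symbols I, V, X, L, C, D, M; no symbol is repeated more than three times in a row; V, L and D each appear at most once; no smaller symbol precedes a larger one (values never increase from left to right). Value: D (500) + V (5) + I (1) + I (1) + I (1) = 508. So it is a valid standard Roman numeral.

Yes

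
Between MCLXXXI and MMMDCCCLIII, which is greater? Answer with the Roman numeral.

MCLXXXI = 1181
MMMDCCCLIII = 3853
3853 is larger

MMMDCCCLIII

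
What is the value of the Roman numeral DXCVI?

DXCVI: D=500, XC=90, V=5, I=1
500 + 90 + 5 + 1 = 596

596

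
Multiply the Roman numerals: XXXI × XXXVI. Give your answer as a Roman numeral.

XXXI = 31
XXXVI = 36
31 × 36 = 1116

MCXVI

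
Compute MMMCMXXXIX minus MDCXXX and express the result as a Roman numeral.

MMMCMXXXIX = 3939
MDCXXX = 1630
3939 - 1630 = 2309

MMCCCIX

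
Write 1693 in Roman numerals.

Convert 1693 to Roman numerals:
  1693 contains 1×1000 (M)
  693 contains 1×500 (D)
  193 contains 1×100 (C)
  93 contains 1×90 (XC)
  3 contains 3×1 (III)

MDCXCIII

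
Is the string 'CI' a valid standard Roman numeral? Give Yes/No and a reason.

'CI': Check the rules: uses only the symbols I, V, X, L, C, D, M; no symbol is repeated more than three times in a row; V, L and D each appear at most once; no smaller symbol precedes a larger one (values never increase from left to right). Value: C (100) + I (1) = 101. So it is a valid standard Roman numeral.

Yes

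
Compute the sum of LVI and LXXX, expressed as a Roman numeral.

LVI = 56
LXXX = 80
56 + 80 = 136

CXXXVI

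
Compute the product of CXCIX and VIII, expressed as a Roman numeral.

CXCIX = 199
VIII = 8
199 × 8 = 1592

MDXCII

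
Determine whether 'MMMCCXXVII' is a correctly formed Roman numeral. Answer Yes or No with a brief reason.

'MMMCCXXVII': Check the rules: uses only the symbols I, V, X, L, C, D, M; no symbol is repeated more than three times in a row; V, L and D each appear at most once; no smaller symbol precedes a larger one (values never increase from left to right). Value: M (1000) + M (1000) + M (1000) + C (100) + C (100) + X (10) + X (10) + V (5) + I (1) + I (1) = 3227. So it is a valid standard Roman numeral.

Yes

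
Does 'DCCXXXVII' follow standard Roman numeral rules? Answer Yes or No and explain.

'DCCXXXVII': Check the rules: uses only the symbols I, V, X, L, C, D, M; no symbol is repeated more than three times in a row; V, L and D each appear at most once; no smaller symbol precedes a larger one (values never increase from left to right). Value: D (500) + C (100) + C (100) + X (10) + X (10) + X (10) + V (5) + I (1) + I (1) = 737. So it is a valid standard Roman numeral.

Yes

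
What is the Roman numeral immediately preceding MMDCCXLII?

MMDCCXLII = 2742, so the previous integer is 2742 - 1 = 2741

MMDCCXLI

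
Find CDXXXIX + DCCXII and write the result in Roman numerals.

CDXXXIX = 439
DCCXII = 712
439 + 712 = 1151

MCLI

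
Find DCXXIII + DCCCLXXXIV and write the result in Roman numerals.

DCXXIII = 623
DCCCLXXXIV = 884
623 + 884 = 1507

MDVII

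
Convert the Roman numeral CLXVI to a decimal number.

CLXVI: C=100, L=50, X=10, V=5, I=1
100 + 50 + 10 + 5 + 1 = 166

166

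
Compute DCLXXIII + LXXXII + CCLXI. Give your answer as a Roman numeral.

DCLXXIII = 673, LXXXII = 82, CCLXI = 261
673 + 82 = 755
755 + 261 = 1016

MXVI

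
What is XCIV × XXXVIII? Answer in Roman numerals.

XCIV = 94
XXXVIII = 38
94 × 38 = 3572

MMMDLXXII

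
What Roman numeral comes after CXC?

CXC = 190, so the next integer is 190 + 1 = 191

CXCI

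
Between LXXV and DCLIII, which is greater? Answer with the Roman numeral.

LXXV = 75
DCLIII = 653
653 is larger

DCLIII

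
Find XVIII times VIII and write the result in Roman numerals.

XVIII = 18
VIII = 8
18 × 8 = 144

CXLIV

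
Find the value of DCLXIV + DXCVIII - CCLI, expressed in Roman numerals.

DCLXIV = 664, DXCVIII = 598, CCLI = 251
664 + 598 = 1262
1262 - 251 = 1011

MXI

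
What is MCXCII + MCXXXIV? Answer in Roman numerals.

MCXCII = 1192
MCXXXIV = 1134
1192 + 1134 = 2326

MMCCCXXVI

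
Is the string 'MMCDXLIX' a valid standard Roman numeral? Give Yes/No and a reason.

'MMCDXLIX': Check the rules: uses only the symbols I, V, X, L, C, D, M; no symbol is repeated more than three times in a row; V, L and D each appear at most once; the only places a smaller symbol precedes a larger one are the allowed subtractive pairs CD, XL, IX, the symbol right after such a pair (if any) is smaller than the pair's first symbol, and otherwise the values never increase from left to right. Value: M (1000) + M (1000) + CD (400) + XL (40) + IX (9) = 2449. So it is a valid standard Roman numeral.

Yes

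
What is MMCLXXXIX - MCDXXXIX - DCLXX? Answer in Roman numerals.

MMCLXXXIX = 2189, MCDXXXIX = 1439, DCLXX = 670
2189 - 1439 = 750
750 - 670 = 80

LXXX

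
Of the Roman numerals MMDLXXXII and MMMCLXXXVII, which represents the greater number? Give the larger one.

MMDLXXXII = 2582
MMMCLXXXVII = 3187
3187 is larger

MMMCLXXXVII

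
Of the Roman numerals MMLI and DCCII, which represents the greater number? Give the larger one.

MMLI = 2051
DCCII = 702
2051 is larger

MMLI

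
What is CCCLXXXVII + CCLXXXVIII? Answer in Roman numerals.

CCCLXXXVII = 387
CCLXXXVIII = 288
387 + 288 = 675

DCLXXV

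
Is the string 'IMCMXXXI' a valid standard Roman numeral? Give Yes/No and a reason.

'IMCMXXXI': Invalid subtractive combination: IM

No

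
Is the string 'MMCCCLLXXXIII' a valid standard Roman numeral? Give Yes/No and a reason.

'MMCCCLLXXXIII': L should not appear more than once

No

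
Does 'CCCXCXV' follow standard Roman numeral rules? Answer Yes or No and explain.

'CCCXCXV': X cannot come right after the subtractive pair XC: once X is subtracted in XC, the next symbol must be smaller than X

No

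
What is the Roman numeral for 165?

Convert 165 to Roman numerals:
  165 contains 1×100 (C)
  65 contains 1×50 (L)
  15 contains 1×10 (X)
  5 contains 1×5 (V)

CLXV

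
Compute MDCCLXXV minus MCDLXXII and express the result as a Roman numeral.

MDCCLXXV = 1775
MCDLXXII = 1472
1775 - 1472 = 303

CCCIII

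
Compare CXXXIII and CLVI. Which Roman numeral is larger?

CXXXIII = 133
CLVI = 156
156 is larger

CLVI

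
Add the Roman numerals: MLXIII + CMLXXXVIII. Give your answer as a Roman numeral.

MLXIII = 1063
CMLXXXVIII = 988
1063 + 988 = 2051

MMLI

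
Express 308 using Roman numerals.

Convert 308 to Roman numerals:
  308 contains 3×100 (CCC)
  8 contains 1×5 (V)
  3 contains 3×1 (III)

CCCVIII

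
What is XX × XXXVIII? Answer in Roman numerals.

XX = 20
XXXVIII = 38
20 × 38 = 760

DCCLX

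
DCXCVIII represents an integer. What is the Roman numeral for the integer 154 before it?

DCXCVIII = 698
698 - 154 = 544

DXLIV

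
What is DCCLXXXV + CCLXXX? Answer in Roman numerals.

DCCLXXXV = 785
CCLXXX = 280
785 + 280 = 1065

MLXV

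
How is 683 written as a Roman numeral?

Convert 683 to Roman numerals:
  683 contains 1×500 (D)
  183 contains 1×100 (C)
  83 contains 1×50 (L)
  33 contains 3×10 (XXX)
  3 contains 3×1 (III)

DCLXXXIII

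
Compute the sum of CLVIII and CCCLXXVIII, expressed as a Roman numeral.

CLVIII = 158
CCCLXXVIII = 378
158 + 378 = 536

DXXXVI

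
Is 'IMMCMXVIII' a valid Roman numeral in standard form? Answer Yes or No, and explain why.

'IMMCMXVIII': Invalid subtractive combination: IM

No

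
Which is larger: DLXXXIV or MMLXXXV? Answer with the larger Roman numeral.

DLXXXIV = 584
MMLXXXV = 2085
2085 is larger

MMLXXXV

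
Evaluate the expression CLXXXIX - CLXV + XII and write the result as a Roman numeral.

CLXXXIX = 189, CLXV = 165, XII = 12
189 - 165 = 24
24 + 12 = 36

XXXVI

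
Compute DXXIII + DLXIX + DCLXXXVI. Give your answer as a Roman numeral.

DXXIII = 523, DLXIX = 569, DCLXXXVI = 686
523 + 569 = 1092
1092 + 686 = 1778

MDCCLXXVIII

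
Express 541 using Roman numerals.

Convert 541 to Roman numerals:
  541 contains 1×500 (D)
  41 contains 1×40 (XL)
  1 contains 1×1 (I)

DXLI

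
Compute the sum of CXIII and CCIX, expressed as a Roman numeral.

CXIII = 113
CCIX = 209
113 + 209 = 322

CCCXXII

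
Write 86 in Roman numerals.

Convert 86 to Roman numerals:
  86 contains 1×50 (L)
  36 contains 3×10 (XXX)
  6 contains 1×5 (V)
  1 contains 1×1 (I)

LXXXVI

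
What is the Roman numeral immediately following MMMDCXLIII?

MMMDCXLIII = 3643; next is 3644

MMMDCXLIV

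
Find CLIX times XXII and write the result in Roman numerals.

CLIX = 159
XXII = 22
159 × 22 = 3498

MMMCDXCVIII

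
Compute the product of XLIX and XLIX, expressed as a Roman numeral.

XLIX = 49
XLIX = 49
49 × 49 = 2401

MMCDI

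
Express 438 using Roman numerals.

Convert 438 to Roman numerals:
  438 contains 1×400 (CD)
  38 contains 3×10 (XXX)
  8 contains 1×5 (V)
  3 contains 3×1 (III)

CDXXXVIII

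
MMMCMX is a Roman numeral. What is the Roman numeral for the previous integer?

MMMCMX = 3910, so the previous integer is 3910 - 1 = 3909

MMMCMIX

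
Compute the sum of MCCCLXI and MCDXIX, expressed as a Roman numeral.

MCCCLXI = 1361
MCDXIX = 1419
1361 + 1419 = 2780

MMDCCLXXX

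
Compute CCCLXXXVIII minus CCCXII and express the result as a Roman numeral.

CCCLXXXVIII = 388
CCCXII = 312
388 - 312 = 76

LXXVI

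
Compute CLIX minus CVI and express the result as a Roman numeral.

CLIX = 159
CVI = 106
159 - 106 = 53

LIII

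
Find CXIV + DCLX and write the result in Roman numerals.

CXIV = 114
DCLX = 660
114 + 660 = 774

DCCLXXIV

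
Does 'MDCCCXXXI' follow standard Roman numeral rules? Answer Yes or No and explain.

'MDCCCXXXI': Check the rules: uses only the symbols I, V, X, L, C, D, M; no symbol is repeated more than three times in a row; V, L and D each appear at most once; no smaller symbol precedes a larger one (values never increase from left to right). Value: M (1000) + D (500) + C (100) + C (100) + C (100) + X (10) + X (10) + X (10) + I (1) = 1831. So it is a valid standard Roman numeral.

Yes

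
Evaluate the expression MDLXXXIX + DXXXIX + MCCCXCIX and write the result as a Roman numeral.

MDLXXXIX = 1589, DXXXIX = 539, MCCCXCIX = 1399
1589 + 539 = 2128
2128 + 1399 = 3527

MMMDXXVII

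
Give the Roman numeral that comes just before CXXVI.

CXXVI = 126, so the previous integer is 126 - 1 = 125

CXXV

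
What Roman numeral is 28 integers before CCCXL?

CCCXL = 340
340 - 28 = 312

CCCXII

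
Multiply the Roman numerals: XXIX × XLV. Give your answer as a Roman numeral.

XXIX = 29
XLV = 45
29 × 45 = 1305

MCCCV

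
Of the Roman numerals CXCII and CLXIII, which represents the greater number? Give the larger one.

CXCII = 192
CLXIII = 163
192 is larger

CXCII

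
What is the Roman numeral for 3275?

Convert 3275 to Roman numerals:
  3275 contains 3×1000 (MMM)
  275 contains 2×100 (CC)
  75 contains 1×50 (L)
  25 contains 2×10 (XX)
  5 contains 1×5 (V)

MMMCCLXXV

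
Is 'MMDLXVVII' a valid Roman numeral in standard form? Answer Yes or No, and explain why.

'MMDLXVVII': V should not appear more than once

No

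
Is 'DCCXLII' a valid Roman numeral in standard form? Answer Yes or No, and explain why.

'DCCXLII': Check the rules: uses only the symbols I, V, X, L, C, D, M; no symbol is repeated more than three times in a row; V, L and D each appear at most once; the only place a smaller symbol precedes a larger one is the allowed subtractive pair XL, the symbol right after such a pair (if any) is smaller than the pair's first symbol, and otherwise the values never increase from left to right. Value: D (500) + C (100) + C (100) + XL (40) + I (1) + I (1) = 742. So it is a valid standard Roman numeral.

Yes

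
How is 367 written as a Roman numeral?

Convert 367 to Roman numerals:
  367 contains 3×100 (CCC)
  67 contains 1×50 (L)
  17 contains 1×10 (X)
  7 contains 1×5 (V)
  2 contains 2×1 (II)

CCCLXVII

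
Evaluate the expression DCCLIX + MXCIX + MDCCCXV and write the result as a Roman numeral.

DCCLIX = 759, MXCIX = 1099, MDCCCXV = 1815
759 + 1099 = 1858
1858 + 1815 = 3673

MMMDCLXXIII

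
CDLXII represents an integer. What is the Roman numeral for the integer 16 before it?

CDLXII = 462
462 - 16 = 446

CDXLVI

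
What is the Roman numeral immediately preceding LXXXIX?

LXXXIX = 89, so the previous integer is 89 - 1 = 88

LXXXVIII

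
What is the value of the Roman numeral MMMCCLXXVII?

MMMCCLXXVII: M=1000, M=1000, M=1000, C=100, C=100, L=50, X=10, X=10, V=5, I=1, I=1
1000 + 1000 + 1000 + 100 + 100 + 50 + 10 + 10 + 5 + 1 + 1 = 3277

3277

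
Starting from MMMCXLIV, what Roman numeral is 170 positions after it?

MMMCXLIV = 3144
3144 + 170 = 3314

MMMCCCXIV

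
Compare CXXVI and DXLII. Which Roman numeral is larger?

CXXVI = 126
DXLII = 542
542 is larger

DXLII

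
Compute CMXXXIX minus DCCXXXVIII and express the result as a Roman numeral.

CMXXXIX = 939
DCCXXXVIII = 738
939 - 738 = 201

CCI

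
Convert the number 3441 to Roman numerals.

Convert 3441 to Roman numerals:
  3441 contains 3×1000 (MMM)
  441 contains 1×400 (CD)
  41 contains 1×40 (XL)
  1 contains 1×1 (I)

MMMCDXLI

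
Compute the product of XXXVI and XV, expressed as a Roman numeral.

XXXVI = 36
XV = 15
36 × 15 = 540

DXL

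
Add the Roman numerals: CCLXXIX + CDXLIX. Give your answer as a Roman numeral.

CCLXXIX = 279
CDXLIX = 449
279 + 449 = 728

DCCXXVIII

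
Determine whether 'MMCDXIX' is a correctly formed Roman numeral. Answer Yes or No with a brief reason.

'MMCDXIX': Check the rules: uses only the symbols I, V, X, L, C, D, M; no symbol is repeated more than three times in a row; V, L and D each appear at most once; the only places a smaller symbol precedes a larger one are the allowed subtractive pairs CD, IX, the symbol right after such a pair (if any) is smaller than the pair's first symbol, and otherwise the values never increase from left to right. Value: M (1000) + M (1000) + CD (400) + X (10) + IX (9) = 2419. So it is a valid standard Roman numeral.

Yes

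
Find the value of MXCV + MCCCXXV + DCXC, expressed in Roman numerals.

MXCV = 1095, MCCCXXV = 1325, DCXC = 690
1095 + 1325 = 2420
2420 + 690 = 3110

MMMCX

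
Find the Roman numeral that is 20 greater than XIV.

XIV = 14
14 + 20 = 34

XXXIV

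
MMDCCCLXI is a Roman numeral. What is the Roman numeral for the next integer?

MMDCCCLXI = 2861, so the next integer is 2861 + 1 = 2862

MMDCCCLXII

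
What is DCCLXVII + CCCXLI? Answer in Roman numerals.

DCCLXVII = 767
CCCXLI = 341
767 + 341 = 1108

MCVIII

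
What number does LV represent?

LV: L=50, V=5
50 + 5 = 55

55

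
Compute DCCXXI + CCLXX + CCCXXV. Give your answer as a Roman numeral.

DCCXXI = 721, CCLXX = 270, CCCXXV = 325
721 + 270 = 991
991 + 325 = 1316

MCCCXVI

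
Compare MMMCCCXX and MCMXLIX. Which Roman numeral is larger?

MMMCCCXX = 3320
MCMXLIX = 1949
3320 is larger

MMMCCCXX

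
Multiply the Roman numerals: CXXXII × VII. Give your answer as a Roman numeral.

CXXXII = 132
VII = 7
132 × 7 = 924

CMXXIV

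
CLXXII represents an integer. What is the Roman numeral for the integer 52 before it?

CLXXII = 172
172 - 52 = 120

CXX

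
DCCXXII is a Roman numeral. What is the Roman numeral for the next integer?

DCCXXII = 722; next is 723

DCCXXIII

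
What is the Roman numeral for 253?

Convert 253 to Roman numerals:
  253 contains 2×100 (CC)
  53 contains 1×50 (L)
  3 contains 3×1 (III)

CCLIII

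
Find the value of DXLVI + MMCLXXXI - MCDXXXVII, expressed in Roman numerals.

DXLVI = 546, MMCLXXXI = 2181, MCDXXXVII = 1437
546 + 2181 = 2727
2727 - 1437 = 1290

MCCXC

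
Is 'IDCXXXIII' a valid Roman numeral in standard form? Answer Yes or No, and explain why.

'IDCXXXIII': Invalid subtractive combination: ID

No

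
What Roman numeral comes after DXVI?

DXVI = 516, so the next integer is 516 + 1 = 517

DXVII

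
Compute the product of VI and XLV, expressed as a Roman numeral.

VI = 6
XLV = 45
6 × 45 = 270

CCLXX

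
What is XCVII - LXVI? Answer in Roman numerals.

XCVII = 97
LXVI = 66
97 - 66 = 31

XXXI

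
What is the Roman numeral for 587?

Convert 587 to Roman numerals:
  587 contains 1×500 (D)
  87 contains 1×50 (L)
  37 contains 3×10 (XXX)
  7 contains 1×5 (V)
  2 contains 2×1 (II)

DLXXXVII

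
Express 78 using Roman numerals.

Convert 78 to Roman numerals:
  78 contains 1×50 (L)
  28 contains 2×10 (XX)
  8 contains 1×5 (V)
  3 contains 3×1 (III)

LXXVIII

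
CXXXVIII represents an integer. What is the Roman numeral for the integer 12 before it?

CXXXVIII = 138
138 - 12 = 126

CXXVI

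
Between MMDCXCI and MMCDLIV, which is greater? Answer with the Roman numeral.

MMDCXCI = 2691
MMCDLIV = 2454
2691 is larger

MMDCXCI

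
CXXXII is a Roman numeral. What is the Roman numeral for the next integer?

CXXXII = 132; next is 133

CXXXIII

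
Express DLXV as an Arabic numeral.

DLXV: D=500, L=50, X=10, V=5
500 + 50 + 10 + 5 = 565

565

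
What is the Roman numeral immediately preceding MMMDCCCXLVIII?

MMMDCCCXLVIII = 3848; previous is 3847

MMMDCCCXLVII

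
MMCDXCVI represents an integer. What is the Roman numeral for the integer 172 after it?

MMCDXCVI = 2496
2496 + 172 = 2668

MMDCLXVIII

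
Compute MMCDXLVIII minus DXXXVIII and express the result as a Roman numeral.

MMCDXLVIII = 2448
DXXXVIII = 538
2448 - 538 = 1910

MCMX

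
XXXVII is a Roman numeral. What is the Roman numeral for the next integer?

XXXVII = 37, so the next integer is 37 + 1 = 38

XXXVIII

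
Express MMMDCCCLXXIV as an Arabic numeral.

MMMDCCCLXXIV: M=1000, M=1000, M=1000, D=500, C=100, C=100, C=100, L=50, X=10, X=10, IV=4
1000 + 1000 + 1000 + 500 + 100 + 100 + 100 + 50 + 10 + 10 + 4 = 3874

3874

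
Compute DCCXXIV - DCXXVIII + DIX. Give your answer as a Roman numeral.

DCCXXIV = 724, DCXXVIII = 628, DIX = 509
724 - 628 = 96
96 + 509 = 605

DCV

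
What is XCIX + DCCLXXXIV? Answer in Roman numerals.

XCIX = 99
DCCLXXXIV = 784
99 + 784 = 883

DCCCLXXXIII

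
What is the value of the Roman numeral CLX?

CLX: C=100, L=50, X=10
100 + 50 + 10 = 160

160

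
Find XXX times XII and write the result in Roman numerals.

XXX = 30
XII = 12
30 × 12 = 360

CCCLX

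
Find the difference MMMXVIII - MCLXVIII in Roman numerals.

MMMXVIII = 3018
MCLXVIII = 1168
3018 - 1168 = 1850

MDCCCL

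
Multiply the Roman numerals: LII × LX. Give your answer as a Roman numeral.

LII = 52
LX = 60
52 × 60 = 3120

MMMCXX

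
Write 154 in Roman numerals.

Convert 154 to Roman numerals:
  154 contains 1×100 (C)
  54 contains 1×50 (L)
  4 contains 1×4 (IV)

CLIV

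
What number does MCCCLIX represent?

MCCCLIX: M=1000, C=100, C=100, C=100, L=50, IX=9
1000 + 100 + 100 + 100 + 50 + 9 = 1359

1359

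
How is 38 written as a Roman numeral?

Convert 38 to Roman numerals:
  38 contains 3×10 (XXX)
  8 contains 1×5 (V)
  3 contains 3×1 (III)

XXXVIII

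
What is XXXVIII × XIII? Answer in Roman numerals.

XXXVIII = 38
XIII = 13
38 × 13 = 494

CDXCIV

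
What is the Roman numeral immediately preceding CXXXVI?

CXXXVI = 136, so the previous integer is 136 - 1 = 135

CXXXV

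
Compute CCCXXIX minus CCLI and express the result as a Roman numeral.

CCCXXIX = 329
CCLI = 251
329 - 251 = 78

LXXVIII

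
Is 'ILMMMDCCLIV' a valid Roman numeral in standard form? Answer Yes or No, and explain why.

'ILMMMDCCLIV': L should not appear more than once

No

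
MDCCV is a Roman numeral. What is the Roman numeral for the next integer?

MDCCV = 1705, so the next integer is 1705 + 1 = 1706

MDCCVI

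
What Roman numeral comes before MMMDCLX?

MMMDCLX = 3660; previous is 3659

MMMDCLIX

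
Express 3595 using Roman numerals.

Convert 3595 to Roman numerals:
  3595 contains 3×1000 (MMM)
  595 contains 1×500 (D)
  95 contains 1×90 (XC)
  5 contains 1×5 (V)

MMMDXCV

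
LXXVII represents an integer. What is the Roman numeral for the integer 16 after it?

LXXVII = 77
77 + 16 = 93

XCIII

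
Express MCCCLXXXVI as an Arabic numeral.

MCCCLXXXVI: M=1000, C=100, C=100, C=100, L=50, X=10, X=10, X=10, V=5, I=1
1000 + 100 + 100 + 100 + 50 + 10 + 10 + 10 + 5 + 1 = 1386

1386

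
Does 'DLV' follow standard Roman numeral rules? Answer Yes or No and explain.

'DLV': Check the rules: uses only the symbols I, V, X, L, C, D, M; no symbol is repeated more than three times in a row; V, L and D each appear at most once; no smaller symbol precedes a larger one (values never increase from left to right). Value: D (500) + L (50) + V (5) = 555. So it is a valid standard Roman numeral.

Yes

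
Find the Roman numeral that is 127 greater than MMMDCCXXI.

MMMDCCXXI = 3721
3721 + 127 = 3848

MMMDCCCXLVIII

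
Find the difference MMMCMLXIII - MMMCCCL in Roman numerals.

MMMCMLXIII = 3963
MMMCCCL = 3350
3963 - 3350 = 613

DCXIII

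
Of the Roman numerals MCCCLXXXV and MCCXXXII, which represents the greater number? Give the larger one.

MCCCLXXXV = 1385
MCCXXXII = 1232
1385 is larger

MCCCLXXXV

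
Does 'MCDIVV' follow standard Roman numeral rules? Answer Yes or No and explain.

'MCDIVV': V should not appear more than once

No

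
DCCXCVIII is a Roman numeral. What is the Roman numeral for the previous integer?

DCCXCVIII = 798, so the previous integer is 798 - 1 = 797

DCCXCVII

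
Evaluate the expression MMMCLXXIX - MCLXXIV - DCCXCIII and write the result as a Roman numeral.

MMMCLXXIX = 3179, MCLXXIV = 1174, DCCXCIII = 793
3179 - 1174 = 2005
2005 - 793 = 1212

MCCXII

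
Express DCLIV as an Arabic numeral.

DCLIV: D=500, C=100, L=50, IV=4
500 + 100 + 50 + 4 = 654

654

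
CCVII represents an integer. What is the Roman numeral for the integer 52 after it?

CCVII = 207
207 + 52 = 259

CCLIX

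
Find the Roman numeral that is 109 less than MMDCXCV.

MMDCXCV = 2695
2695 - 109 = 2586

MMDLXXXVI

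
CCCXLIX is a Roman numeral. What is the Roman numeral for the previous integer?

CCCXLIX = 349, so the previous integer is 349 - 1 = 348

CCCXLVIII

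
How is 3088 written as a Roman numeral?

Convert 3088 to Roman numerals:
  3088 contains 3×1000 (MMM)
  88 contains 1×50 (L)
  38 contains 3×10 (XXX)
  8 contains 1×5 (V)
  3 contains 3×1 (III)

MMMLXXXVIII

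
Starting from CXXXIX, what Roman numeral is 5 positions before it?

CXXXIX = 139
139 - 5 = 134

CXXXIV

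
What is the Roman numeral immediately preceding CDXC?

CDXC = 490; previous is 489

CDLXXXIX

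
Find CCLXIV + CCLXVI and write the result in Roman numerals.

CCLXIV = 264
CCLXVI = 266
264 + 266 = 530

DXXX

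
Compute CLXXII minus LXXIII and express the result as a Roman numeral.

CLXXII = 172
LXXIII = 73
172 - 73 = 99

XCIX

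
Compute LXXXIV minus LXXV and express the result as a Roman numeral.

LXXXIV = 84
LXXV = 75
84 - 75 = 9

IX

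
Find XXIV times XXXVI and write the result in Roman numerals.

XXIV = 24
XXXVI = 36
24 × 36 = 864

DCCCLXIV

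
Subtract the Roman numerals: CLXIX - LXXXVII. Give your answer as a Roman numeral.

CLXIX = 169
LXXXVII = 87
169 - 87 = 82

LXXXII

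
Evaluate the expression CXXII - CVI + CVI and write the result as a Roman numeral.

CXXII = 122, CVI = 106, CVI = 106
122 - 106 = 16
16 + 106 = 122

CXXII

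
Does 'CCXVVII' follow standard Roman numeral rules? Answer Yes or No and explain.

'CCXVVII': V should not appear more than once

No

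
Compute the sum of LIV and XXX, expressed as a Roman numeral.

LIV = 54
XXX = 30
54 + 30 = 84

LXXXIV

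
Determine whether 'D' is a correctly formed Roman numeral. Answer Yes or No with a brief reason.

'D': Check the rules: uses only the symbols I, V, X, L, C, D, M; no symbol is repeated more than three times in a row; V, L and D each appear at most once; no smaller symbol precedes a larger one (values never increase from left to right). Value: D = 500. So it is a valid standard Roman numeral.

Yes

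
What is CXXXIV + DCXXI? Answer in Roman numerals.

CXXXIV = 134
DCXXI = 621
134 + 621 = 755

DCCLV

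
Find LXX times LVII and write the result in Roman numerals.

LXX = 70
LVII = 57
70 × 57 = 3990

MMMCMXC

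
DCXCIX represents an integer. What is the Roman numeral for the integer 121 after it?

DCXCIX = 699
699 + 121 = 820

DCCCXX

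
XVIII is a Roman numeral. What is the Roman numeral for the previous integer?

XVIII = 18, so the previous integer is 18 - 1 = 17

XVII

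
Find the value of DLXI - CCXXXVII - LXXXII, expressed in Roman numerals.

DLXI = 561, CCXXXVII = 237, LXXXII = 82
561 - 237 = 324
324 - 82 = 242

CCXLII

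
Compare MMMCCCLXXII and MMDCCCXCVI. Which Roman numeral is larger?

MMMCCCLXXII = 3372
MMDCCCXCVI = 2896
3372 is larger

MMMCCCLXXII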